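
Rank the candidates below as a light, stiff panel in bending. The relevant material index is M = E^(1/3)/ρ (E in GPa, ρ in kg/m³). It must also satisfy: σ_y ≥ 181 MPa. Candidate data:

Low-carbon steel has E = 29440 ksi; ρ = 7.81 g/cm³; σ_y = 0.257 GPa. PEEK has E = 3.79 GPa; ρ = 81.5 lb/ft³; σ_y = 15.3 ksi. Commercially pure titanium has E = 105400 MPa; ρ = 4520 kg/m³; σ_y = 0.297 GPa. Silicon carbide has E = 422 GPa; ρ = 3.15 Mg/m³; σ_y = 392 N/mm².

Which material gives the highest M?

silicon carbide

Screen on constraints: σ_y ≥ 181 MPa. Survivors: low-carbon steel, commercially pure titanium, silicon carbide.
After converting to SI:
  low-carbon steel: E = 203.0 GPa, ρ = 7810 kg/m³
  commercially pure titanium: E = 105.4 GPa, ρ = 4520 kg/m³
  silicon carbide: E = 422.0 GPa, ρ = 3150 kg/m³
  silicon carbide: M = 2.38×10⁻³
  commercially pure titanium: M = 1.05×10⁻³
  low-carbon steel: M = 0.752×10⁻³
Silicon carbide ranks first.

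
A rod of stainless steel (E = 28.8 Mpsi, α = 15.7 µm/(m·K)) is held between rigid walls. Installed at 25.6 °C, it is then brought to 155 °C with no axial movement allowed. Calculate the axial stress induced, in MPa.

403 MPa

E = 28.8 Mpsi = 198.6 GPa.
ΔT = 129.4 K. Constrained thermal stress σ = E·α·ΔT = 198.6×10³ MPa × 15.7×10⁻⁶ × 129.4 = 403 MPa (compressive).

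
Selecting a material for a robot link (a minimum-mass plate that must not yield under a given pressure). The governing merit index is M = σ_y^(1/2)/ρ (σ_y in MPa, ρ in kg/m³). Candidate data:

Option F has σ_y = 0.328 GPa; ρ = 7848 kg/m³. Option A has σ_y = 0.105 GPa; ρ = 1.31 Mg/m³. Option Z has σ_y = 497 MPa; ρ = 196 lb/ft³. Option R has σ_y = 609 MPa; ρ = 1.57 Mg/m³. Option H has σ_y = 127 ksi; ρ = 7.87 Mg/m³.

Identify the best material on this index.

Putting every candidate on a common basis:
  option F: σ_y = 328.0 MPa, ρ = 7848 kg/m³
  option A: σ_y = 105.0 MPa, ρ = 1310 kg/m³
  option Z: σ_y = 497.0 MPa, ρ = 3140 kg/m³
  option R: σ_y = 609.0 MPa, ρ = 1570 kg/m³
  option H: σ_y = 875.6 MPa, ρ = 7870 kg/m³
  option R: M = 15.7×10⁻³
  option A: M = 7.82×10⁻³
  option Z: M = 7.10×10⁻³
  option H: M = 3.76×10⁻³
  option F: M = 2.31×10⁻³
Option R has the largest M.

option R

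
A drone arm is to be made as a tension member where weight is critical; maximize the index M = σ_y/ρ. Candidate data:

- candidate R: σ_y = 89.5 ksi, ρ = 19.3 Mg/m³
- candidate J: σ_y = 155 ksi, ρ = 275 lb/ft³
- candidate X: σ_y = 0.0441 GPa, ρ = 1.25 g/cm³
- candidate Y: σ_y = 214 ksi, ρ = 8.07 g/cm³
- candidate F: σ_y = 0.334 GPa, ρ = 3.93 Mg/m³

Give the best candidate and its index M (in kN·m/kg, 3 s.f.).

Putting every candidate on a common basis:
  candidate R: σ_y = 617.1 MPa, ρ = 19300 kg/m³
  candidate J: σ_y = 1069 MPa, ρ = 4405 kg/m³
  candidate X: σ_y = 44.10 MPa, ρ = 1250 kg/m³
  candidate Y: σ_y = 1475 MPa, ρ = 8070 kg/m³
  candidate F: σ_y = 334.0 MPa, ρ = 3930 kg/m³
  candidate J: M = 243 kN·m/kg
  candidate Y: M = 183 kN·m/kg
  candidate F: M = 85.0 kN·m/kg
  candidate X: M = 35.3 kN·m/kg
  candidate R: M = 32.0 kN·m/kg
Highest index: candidate J.

candidate J, M = 243 kN·m/kg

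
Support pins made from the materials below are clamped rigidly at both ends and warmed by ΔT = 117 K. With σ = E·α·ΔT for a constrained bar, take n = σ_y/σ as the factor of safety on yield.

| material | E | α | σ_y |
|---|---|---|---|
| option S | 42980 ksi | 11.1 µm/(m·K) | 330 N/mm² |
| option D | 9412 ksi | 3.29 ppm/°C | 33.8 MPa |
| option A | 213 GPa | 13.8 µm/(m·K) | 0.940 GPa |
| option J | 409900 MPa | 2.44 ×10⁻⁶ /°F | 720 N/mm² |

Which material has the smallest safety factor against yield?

With everything in SI (GPa, ×10⁻⁶/K, MPa):
  option S: E = 296.3, α = 11.1, σ_y = 330.0 → σ = 385 MPa, n = 0.857
  option D: E = 64.89, α = 3.29, σ_y = 33.80 → σ = 25.0 MPa, n = 1.35
  option A: E = 213.0, α = 13.8, σ_y = 940.0 → σ = 344 MPa, n = 2.73
  option J: E = 409.9, α = 4.39, σ_y = 720.0 → σ = 211 MPa, n = 3.42
The minimum is option S at n = 0.857.

option S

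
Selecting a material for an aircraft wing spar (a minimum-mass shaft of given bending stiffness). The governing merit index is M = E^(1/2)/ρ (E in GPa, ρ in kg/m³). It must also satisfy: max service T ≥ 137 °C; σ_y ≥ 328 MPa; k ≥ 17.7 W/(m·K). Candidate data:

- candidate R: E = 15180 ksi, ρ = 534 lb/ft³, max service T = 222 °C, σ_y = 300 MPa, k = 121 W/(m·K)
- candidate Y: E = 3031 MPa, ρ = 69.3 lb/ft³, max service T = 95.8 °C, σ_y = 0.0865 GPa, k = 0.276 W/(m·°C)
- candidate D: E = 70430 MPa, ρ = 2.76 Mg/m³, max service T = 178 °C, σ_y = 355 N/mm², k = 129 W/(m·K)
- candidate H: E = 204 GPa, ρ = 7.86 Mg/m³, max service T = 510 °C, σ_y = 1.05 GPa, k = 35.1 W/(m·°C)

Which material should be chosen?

candidate D

Screen on constraints: max service T ≥ 137 °C; σ_y ≥ 328 MPa; k ≥ 17.7 W/(m·K). Survivors: candidate D, candidate H.
Normalizing units and computing the index:
  candidate D: E = 70.43 GPa, ρ = 2760 kg/m³
  candidate H: E = 204.0 GPa, ρ = 7860 kg/m³
  candidate D: M = 3.04×10⁻³
  candidate H: M = 1.82×10⁻³
The maximum is for candidate D.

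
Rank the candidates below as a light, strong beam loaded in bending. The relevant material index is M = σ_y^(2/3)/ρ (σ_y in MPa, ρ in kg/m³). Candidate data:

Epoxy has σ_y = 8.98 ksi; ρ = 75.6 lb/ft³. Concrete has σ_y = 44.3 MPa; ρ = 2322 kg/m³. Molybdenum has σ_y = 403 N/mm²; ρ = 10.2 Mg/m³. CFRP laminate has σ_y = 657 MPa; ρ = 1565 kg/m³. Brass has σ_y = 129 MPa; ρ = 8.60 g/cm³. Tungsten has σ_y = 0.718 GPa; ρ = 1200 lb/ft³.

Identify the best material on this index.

Convert each candidate to consistent units, then evaluate M:
  epoxy: σ_y = 61.91 MPa, ρ = 1211 kg/m³
  concrete: σ_y = 44.30 MPa, ρ = 2322 kg/m³
  molybdenum: σ_y = 403.0 MPa, ρ = 10200 kg/m³
  CFRP laminate: σ_y = 657.0 MPa, ρ = 1565 kg/m³
  brass: σ_y = 129.0 MPa, ρ = 8600 kg/m³
  tungsten: σ_y = 718.0 MPa, ρ = 19220 kg/m³
  CFRP laminate: M = 48.3×10⁻³
  epoxy: M = 12.9×10⁻³
  concrete: M = 5.39×10⁻³
  molybdenum: M = 5.35×10⁻³
  tungsten: M = 4.17×10⁻³
  brass: M = 2.97×10⁻³
CFRP laminate has the largest M.

CFRP laminate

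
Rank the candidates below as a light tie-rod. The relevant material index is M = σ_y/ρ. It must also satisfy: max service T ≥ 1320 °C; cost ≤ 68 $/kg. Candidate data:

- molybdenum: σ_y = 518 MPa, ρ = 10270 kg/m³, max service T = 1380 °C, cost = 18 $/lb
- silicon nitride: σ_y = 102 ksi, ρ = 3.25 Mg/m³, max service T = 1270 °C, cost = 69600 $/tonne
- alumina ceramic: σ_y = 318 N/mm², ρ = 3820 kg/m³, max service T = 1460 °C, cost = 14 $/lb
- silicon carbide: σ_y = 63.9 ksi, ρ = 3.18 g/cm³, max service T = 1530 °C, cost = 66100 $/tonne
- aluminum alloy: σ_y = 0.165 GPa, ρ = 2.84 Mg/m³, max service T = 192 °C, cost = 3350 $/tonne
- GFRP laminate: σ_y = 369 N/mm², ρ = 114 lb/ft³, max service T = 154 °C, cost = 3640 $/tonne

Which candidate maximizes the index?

silicon carbide

Screen on constraints: max service T ≥ 1320 °C; cost ≤ 68 $/kg. Survivors: molybdenum, alumina ceramic, silicon carbide.
Putting every candidate on a common basis:
  molybdenum: σ_y = 518.0 MPa, ρ = 10270 kg/m³
  alumina ceramic: σ_y = 318.0 MPa, ρ = 3820 kg/m³
  silicon carbide: σ_y = 440.6 MPa, ρ = 3180 kg/m³
  silicon carbide: M = 139 kN·m/kg
  alumina ceramic: M = 83.2 kN·m/kg
  molybdenum: M = 50.4 kN·m/kg
The maximum is for silicon carbide.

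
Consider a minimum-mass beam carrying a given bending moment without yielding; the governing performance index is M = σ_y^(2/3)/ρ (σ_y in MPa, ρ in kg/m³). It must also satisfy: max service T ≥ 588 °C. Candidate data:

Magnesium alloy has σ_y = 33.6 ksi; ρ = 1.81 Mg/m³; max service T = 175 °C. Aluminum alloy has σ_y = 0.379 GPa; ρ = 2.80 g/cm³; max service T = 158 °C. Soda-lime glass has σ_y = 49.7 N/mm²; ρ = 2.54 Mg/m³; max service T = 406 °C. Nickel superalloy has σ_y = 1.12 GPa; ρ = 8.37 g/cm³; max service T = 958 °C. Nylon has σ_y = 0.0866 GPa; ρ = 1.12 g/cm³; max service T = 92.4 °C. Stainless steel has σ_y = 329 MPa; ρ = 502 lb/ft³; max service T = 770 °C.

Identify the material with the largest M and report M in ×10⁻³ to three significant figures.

Screen on constraints: max service T ≥ 588 °C. Survivors: nickel superalloy, stainless steel.
Convert each candidate to consistent units, then evaluate M:
  nickel superalloy: σ_y = 1120 MPa, ρ = 8370 kg/m³
  stainless steel: σ_y = 329.0 MPa, ρ = 8041 kg/m³
  nickel superalloy: M = 12.9×10⁻³
  stainless steel: M = 5.93×10⁻³
Nickel superalloy has the largest M.

nickel superalloy, M = 12.9×10⁻³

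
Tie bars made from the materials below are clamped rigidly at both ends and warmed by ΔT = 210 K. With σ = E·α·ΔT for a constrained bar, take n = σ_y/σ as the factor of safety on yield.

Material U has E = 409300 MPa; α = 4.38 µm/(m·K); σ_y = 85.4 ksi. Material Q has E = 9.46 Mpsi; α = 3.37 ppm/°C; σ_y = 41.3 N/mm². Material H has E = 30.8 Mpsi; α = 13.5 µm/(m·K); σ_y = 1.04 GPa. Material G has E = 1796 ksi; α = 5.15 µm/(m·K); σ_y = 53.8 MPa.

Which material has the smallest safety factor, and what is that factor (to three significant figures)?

material Q, n = 0.895

In consistent units (E in GPa, α in ×10⁻⁶/K, σ_y in MPa):
  material U: E = 409.3, α = 4.38, σ_y = 588.8 → σ = 376 MPa, n = 1.56
  material Q: E = 65.22, α = 3.37, σ_y = 41.30 → σ = 46.2 MPa, n = 0.895
  material H: E = 212.4, α = 13.5, σ_y = 1040 → σ = 602 MPa, n = 1.73
  material G: E = 12.38, α = 5.15, σ_y = 53.80 → σ = 13.4 MPa, n = 4.02
Material Q has the lowest safety factor, n = 0.895.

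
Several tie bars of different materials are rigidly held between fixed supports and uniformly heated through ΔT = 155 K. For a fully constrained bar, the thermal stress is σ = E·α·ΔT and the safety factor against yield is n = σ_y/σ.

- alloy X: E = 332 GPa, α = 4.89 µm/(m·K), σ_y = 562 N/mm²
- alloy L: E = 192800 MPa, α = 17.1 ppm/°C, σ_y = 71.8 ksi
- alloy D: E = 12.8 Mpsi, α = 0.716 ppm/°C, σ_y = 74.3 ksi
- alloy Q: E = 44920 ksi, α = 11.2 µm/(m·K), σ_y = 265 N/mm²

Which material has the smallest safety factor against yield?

In consistent units (E in GPa, α in ×10⁻⁶/K, σ_y in MPa):
  alloy X: E = 332.0, α = 4.89, σ_y = 562.0 → σ = 252 MPa, n = 2.23
  alloy L: E = 192.8, α = 17.1, σ_y = 495.0 → σ = 511 MPa, n = 0.969
  alloy D: E = 88.25, α = 0.716, σ_y = 512.3 → σ = 9.79 MPa, n = 52.3
  alloy Q: E = 309.7, α = 11.2, σ_y = 265.0 → σ = 538 MPa, n = 0.493
Smallest n: alloy Q with n = 0.493.

alloy Q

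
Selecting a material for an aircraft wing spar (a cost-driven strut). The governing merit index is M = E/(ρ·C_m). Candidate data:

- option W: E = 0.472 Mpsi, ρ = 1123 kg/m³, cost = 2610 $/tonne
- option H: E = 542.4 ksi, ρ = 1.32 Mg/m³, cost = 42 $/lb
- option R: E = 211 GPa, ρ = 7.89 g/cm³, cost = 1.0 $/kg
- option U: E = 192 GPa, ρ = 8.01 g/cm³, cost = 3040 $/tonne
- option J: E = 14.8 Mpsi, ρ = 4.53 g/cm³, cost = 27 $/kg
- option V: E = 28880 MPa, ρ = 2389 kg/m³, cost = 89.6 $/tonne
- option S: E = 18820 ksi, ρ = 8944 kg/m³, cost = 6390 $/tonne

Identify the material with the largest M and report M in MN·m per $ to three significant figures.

In SI units:
  option W: E = 3.254 GPa, ρ = 1123 kg/m³, cost = 2.610 $/kg
  option H: E = 3.740 GPa, ρ = 1320 kg/m³, cost = 92.59 $/kg
  option R: E = 211.0 GPa, ρ = 7890 kg/m³, cost = 1.000 $/kg
  option U: E = 192.0 GPa, ρ = 8010 kg/m³, cost = 3.040 $/kg
  option J: E = 102.0 GPa, ρ = 4530 kg/m³, cost = 27.00 $/kg
  option V: E = 28.88 GPa, ρ = 2389 kg/m³, cost = 0.08960 $/kg
  option S: E = 129.8 GPa, ρ = 8944 kg/m³, cost = 6.390 $/kg
  option V: M = 135 MN·m per $
  option R: M = 26.7 MN·m per $
  option U: M = 7.88 MN·m per $
  option S: M = 2.27 MN·m per $
  option W: M = 1.11 MN·m per $
  option J: M = 0.834 MN·m per $
  option H: M = 0.0306 MN·m per $
The maximum is for option V.

option V, M = 135 MN·m per $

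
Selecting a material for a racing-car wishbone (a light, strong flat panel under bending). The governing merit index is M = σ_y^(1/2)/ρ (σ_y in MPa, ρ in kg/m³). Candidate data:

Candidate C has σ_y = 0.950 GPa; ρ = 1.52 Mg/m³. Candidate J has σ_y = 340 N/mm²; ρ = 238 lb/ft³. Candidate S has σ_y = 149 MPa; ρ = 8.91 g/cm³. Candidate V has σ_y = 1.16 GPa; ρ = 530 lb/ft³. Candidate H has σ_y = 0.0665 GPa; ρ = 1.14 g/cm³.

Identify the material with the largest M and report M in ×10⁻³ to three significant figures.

Normalizing units and computing the index:
  candidate C: σ_y = 950.0 MPa, ρ = 1520 kg/m³
  candidate J: σ_y = 340.0 MPa, ρ = 3812 kg/m³
  candidate S: σ_y = 149.0 MPa, ρ = 8910 kg/m³
  candidate V: σ_y = 1160 MPa, ρ = 8490 kg/m³
  candidate H: σ_y = 66.50 MPa, ρ = 1140 kg/m³
  candidate C: M = 20.3×10⁻³
  candidate H: M = 7.15×10⁻³
  candidate J: M = 4.84×10⁻³
  candidate V: M = 4.01×10⁻³
  candidate S: M = 1.37×10⁻³
Candidate C ranks first.

candidate C, M = 20.3×10⁻³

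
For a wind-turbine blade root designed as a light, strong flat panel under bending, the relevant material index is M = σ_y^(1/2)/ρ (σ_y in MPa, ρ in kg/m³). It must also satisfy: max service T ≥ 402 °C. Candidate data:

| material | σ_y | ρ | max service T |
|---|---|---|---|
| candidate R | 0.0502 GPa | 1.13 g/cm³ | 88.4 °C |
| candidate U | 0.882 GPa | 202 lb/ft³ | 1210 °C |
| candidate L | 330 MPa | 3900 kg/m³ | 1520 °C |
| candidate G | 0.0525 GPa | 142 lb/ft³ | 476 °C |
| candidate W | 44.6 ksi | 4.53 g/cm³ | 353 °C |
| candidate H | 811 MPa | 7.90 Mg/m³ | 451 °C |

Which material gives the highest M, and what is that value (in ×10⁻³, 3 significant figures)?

candidate U, M = 9.18×10⁻³

Screen on constraints: max service T ≥ 402 °C. Survivors: candidate U, candidate L, candidate G, candidate H.
In SI units:
  candidate U: σ_y = 882.0 MPa, ρ = 3236 kg/m³
  candidate L: σ_y = 330.0 MPa, ρ = 3900 kg/m³
  candidate G: σ_y = 52.50 MPa, ρ = 2275 kg/m³
  candidate H: σ_y = 811.0 MPa, ρ = 7900 kg/m³
  candidate U: M = 9.18×10⁻³
  candidate L: M = 4.66×10⁻³
  candidate H: M = 3.60×10⁻³
  candidate G: M = 3.19×10⁻³
The maximum is for candidate U.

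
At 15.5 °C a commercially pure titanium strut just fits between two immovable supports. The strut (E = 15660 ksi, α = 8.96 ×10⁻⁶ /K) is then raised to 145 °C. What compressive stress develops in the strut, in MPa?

125 MPa

E = 15660 ksi = 108.0 GPa.
ΔT = 129.5 K. Constrained thermal stress σ = E·α·ΔT = 108.0×10³ MPa × 8.96×10⁻⁶ × 129.5 = 125 MPa (compressive).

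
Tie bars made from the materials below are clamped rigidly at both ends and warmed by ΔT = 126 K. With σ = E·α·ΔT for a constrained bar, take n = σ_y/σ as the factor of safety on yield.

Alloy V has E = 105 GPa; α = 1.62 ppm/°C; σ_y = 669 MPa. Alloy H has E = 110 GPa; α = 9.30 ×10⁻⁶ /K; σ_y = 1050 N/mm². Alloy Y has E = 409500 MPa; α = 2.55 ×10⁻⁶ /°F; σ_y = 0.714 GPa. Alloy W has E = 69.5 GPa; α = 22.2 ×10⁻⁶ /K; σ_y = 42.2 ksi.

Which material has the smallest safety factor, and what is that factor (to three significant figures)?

alloy W, n = 1.50

Per material, after unit conversion:
  alloy V: E = 105.0, α = 1.62, σ_y = 669.0 → σ = 21.4 MPa, n = 31.2
  alloy H: E = 110.0, α = 9.30, σ_y = 1050 → σ = 129 MPa, n = 8.15
  alloy Y: E = 409.5, α = 4.59, σ_y = 714.0 → σ = 237 MPa, n = 3.01
  alloy W: E = 69.50, α = 22.2, σ_y = 291.0 → σ = 194 MPa, n = 1.50
Smallest n: alloy W with n = 1.50.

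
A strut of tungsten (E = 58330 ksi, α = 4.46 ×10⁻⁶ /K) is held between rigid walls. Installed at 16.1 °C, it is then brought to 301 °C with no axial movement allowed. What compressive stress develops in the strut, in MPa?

511 MPa

E = 58330 ksi = 402.2 GPa.
ΔT = 284.9 K. Constrained thermal stress σ = E·α·ΔT = 402.2×10³ MPa × 4.46×10⁻⁶ × 284.9 = 511 MPa (compressive).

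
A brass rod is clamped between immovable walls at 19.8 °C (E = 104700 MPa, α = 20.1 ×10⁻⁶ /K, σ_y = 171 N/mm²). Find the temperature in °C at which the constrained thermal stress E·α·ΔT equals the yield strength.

101 °C

E = 104700 MPa = 104.7 GPa.
σ_y = 171 N/mm² = 171.0 MPa.
E·α·ΔT = 171.0 MPa ⇒ ΔT = 171.0 / (104.7×10³ × 20.1×10⁻⁶) = 81.26 K.
T = 19.8 + 81.26 = 101.1 °C.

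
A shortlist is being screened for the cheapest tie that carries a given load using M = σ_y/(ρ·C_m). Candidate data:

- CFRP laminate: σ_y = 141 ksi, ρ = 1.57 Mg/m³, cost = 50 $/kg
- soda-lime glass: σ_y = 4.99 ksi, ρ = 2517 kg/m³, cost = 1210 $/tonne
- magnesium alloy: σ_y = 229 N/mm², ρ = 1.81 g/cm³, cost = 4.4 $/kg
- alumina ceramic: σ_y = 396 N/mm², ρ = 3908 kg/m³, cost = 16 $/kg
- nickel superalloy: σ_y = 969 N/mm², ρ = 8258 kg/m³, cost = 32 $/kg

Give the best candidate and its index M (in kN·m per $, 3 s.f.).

magnesium alloy, M = 28.8 kN·m per $

In SI units:
  CFRP laminate: σ_y = 972.2 MPa, ρ = 1570 kg/m³, cost = 50.00 $/kg
  soda-lime glass: σ_y = 34.40 MPa, ρ = 2517 kg/m³, cost = 1.210 $/kg
  magnesium alloy: σ_y = 229.0 MPa, ρ = 1810 kg/m³, cost = 4.400 $/kg
  alumina ceramic: σ_y = 396.0 MPa, ρ = 3908 kg/m³, cost = 16.00 $/kg
  nickel superalloy: σ_y = 969.0 MPa, ρ = 8258 kg/m³, cost = 32.00 $/kg
  magnesium alloy: M = 28.8 kN·m per $
  CFRP laminate: M = 12.4 kN·m per $
  soda-lime glass: M = 11.3 kN·m per $
  alumina ceramic: M = 6.33 kN·m per $
  nickel superalloy: M = 3.67 kN·m per $
Magnesium alloy has the largest M.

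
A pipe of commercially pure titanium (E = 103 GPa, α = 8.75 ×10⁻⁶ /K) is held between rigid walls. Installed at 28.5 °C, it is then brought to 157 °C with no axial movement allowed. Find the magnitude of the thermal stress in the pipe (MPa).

116 MPa

ΔT = 128.5 K. Constrained thermal stress σ = E·α·ΔT = 103.0×10³ MPa × 8.75×10⁻⁶ × 128.5 = 116 MPa (compressive).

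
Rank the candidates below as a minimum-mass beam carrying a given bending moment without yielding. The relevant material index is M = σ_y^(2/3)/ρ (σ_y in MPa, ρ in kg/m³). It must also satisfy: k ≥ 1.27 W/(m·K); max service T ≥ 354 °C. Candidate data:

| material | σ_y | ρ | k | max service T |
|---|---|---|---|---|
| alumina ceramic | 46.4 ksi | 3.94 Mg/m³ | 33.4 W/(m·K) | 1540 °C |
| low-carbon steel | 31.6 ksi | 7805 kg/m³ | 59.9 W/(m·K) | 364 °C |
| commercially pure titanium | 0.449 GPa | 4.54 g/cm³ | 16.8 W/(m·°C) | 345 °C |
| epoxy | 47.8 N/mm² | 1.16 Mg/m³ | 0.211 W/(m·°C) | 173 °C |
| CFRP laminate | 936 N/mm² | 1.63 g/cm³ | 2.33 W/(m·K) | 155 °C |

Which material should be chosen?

alumina ceramic

Screen on constraints: k ≥ 1.27 W/(m·K); max service T ≥ 354 °C. Survivors: alumina ceramic, low-carbon steel.
Putting every candidate on a common basis:
  alumina ceramic: σ_y = 319.9 MPa, ρ = 3940 kg/m³
  low-carbon steel: σ_y = 217.9 MPa, ρ = 7805 kg/m³
  alumina ceramic: M = 11.9×10⁻³
  low-carbon steel: M = 4.64×10⁻³
Alumina ceramic ranks first.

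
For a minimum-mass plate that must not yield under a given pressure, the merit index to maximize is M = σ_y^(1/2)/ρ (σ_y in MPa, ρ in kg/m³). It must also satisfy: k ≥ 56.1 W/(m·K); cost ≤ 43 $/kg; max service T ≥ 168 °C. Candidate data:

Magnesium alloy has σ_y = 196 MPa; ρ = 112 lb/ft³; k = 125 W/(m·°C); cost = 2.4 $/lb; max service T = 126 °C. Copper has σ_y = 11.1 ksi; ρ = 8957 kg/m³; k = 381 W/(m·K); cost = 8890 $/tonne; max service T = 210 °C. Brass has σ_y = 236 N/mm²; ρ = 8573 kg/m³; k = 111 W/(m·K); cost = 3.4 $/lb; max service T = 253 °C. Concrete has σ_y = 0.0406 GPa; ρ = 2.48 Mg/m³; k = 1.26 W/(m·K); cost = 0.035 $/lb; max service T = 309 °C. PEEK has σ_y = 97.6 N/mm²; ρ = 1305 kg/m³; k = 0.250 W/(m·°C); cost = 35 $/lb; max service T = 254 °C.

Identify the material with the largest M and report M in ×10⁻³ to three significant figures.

Screen on constraints: k ≥ 56.1 W/(m·K); cost ≤ 43 $/kg; max service T ≥ 168 °C. Survivors: copper, brass.
Convert each candidate to consistent units, then evaluate M:
  copper: σ_y = 76.53 MPa, ρ = 8957 kg/m³
  brass: σ_y = 236.0 MPa, ρ = 8573 kg/m³
  brass: M = 1.79×10⁻³
  copper: M = 0.977×10⁻³
The maximum is for brass.

brass, M = 1.79×10⁻³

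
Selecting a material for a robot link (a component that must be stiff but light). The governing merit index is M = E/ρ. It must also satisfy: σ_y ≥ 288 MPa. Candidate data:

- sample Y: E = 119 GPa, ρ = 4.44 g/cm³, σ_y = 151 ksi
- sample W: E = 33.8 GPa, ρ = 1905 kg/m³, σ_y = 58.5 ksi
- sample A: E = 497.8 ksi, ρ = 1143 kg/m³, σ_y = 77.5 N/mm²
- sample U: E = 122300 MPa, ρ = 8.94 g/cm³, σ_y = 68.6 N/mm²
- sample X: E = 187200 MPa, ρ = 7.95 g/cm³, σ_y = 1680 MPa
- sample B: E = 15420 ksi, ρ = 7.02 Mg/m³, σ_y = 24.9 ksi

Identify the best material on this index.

Screen on constraints: σ_y ≥ 288 MPa. Survivors: sample Y, sample W, sample X.
Convert each candidate to consistent units, then evaluate M:
  sample Y: E = 119.0 GPa, ρ = 4440 kg/m³
  sample W: E = 33.80 GPa, ρ = 1905 kg/m³
  sample X: E = 187.2 GPa, ρ = 7950 kg/m³
  sample Y: M = 26.8 MN·m/kg
  sample X: M = 23.5 MN·m/kg
  sample W: M = 17.7 MN·m/kg
Highest index: sample Y.

sample Y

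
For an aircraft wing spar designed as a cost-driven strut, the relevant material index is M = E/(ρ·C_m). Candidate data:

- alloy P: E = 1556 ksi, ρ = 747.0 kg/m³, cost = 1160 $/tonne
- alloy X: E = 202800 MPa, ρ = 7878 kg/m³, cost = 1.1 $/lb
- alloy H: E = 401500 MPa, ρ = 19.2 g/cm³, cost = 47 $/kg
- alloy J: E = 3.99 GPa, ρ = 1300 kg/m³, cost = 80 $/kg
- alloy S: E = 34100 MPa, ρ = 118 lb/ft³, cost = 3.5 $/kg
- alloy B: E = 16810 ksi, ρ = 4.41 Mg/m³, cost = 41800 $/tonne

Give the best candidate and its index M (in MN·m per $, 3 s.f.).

Putting every candidate on a common basis:
  alloy P: E = 10.73 GPa, ρ = 747.0 kg/m³, cost = 1.160 $/kg
  alloy X: E = 202.8 GPa, ρ = 7878 kg/m³, cost = 2.425 $/kg
  alloy H: E = 401.5 GPa, ρ = 19200 kg/m³, cost = 47.00 $/kg
  alloy J: E = 3.990 GPa, ρ = 1300 kg/m³, cost = 80.00 $/kg
  alloy S: E = 34.10 GPa, ρ = 1890 kg/m³, cost = 3.500 $/kg
  alloy B: E = 115.9 GPa, ρ = 4410 kg/m³, cost = 41.80 $/kg
  alloy P: M = 12.4 MN·m per $
  alloy X: M = 10.6 MN·m per $
  alloy S: M = 5.15 MN·m per $
  alloy B: M = 0.629 MN·m per $
  alloy H: M = 0.445 MN·m per $
  alloy J: M = 0.0384 MN·m per $
The maximum is for alloy P.

alloy P, M = 12.4 MN·m per $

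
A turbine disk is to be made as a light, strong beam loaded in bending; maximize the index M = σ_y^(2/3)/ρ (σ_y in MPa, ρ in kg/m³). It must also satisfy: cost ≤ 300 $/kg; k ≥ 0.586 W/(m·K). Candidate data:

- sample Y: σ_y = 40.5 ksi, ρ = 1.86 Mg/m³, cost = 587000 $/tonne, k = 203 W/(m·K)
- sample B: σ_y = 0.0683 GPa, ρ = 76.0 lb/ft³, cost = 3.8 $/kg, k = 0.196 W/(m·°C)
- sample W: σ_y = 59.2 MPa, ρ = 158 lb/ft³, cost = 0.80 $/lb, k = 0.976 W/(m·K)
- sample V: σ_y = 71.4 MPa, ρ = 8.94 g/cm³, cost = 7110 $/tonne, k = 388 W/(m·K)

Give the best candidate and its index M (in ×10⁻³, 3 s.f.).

sample W, M = 6.00×10⁻³

Screen on constraints: cost ≤ 300 $/kg; k ≥ 0.586 W/(m·K). Survivors: sample W, sample V.
Normalizing units and computing the index:
  sample W: σ_y = 59.20 MPa, ρ = 2531 kg/m³
  sample V: σ_y = 71.40 MPa, ρ = 8940 kg/m³
  sample W: M = 6.00×10⁻³
  sample V: M = 1.93×10⁻³
The maximum is for sample W.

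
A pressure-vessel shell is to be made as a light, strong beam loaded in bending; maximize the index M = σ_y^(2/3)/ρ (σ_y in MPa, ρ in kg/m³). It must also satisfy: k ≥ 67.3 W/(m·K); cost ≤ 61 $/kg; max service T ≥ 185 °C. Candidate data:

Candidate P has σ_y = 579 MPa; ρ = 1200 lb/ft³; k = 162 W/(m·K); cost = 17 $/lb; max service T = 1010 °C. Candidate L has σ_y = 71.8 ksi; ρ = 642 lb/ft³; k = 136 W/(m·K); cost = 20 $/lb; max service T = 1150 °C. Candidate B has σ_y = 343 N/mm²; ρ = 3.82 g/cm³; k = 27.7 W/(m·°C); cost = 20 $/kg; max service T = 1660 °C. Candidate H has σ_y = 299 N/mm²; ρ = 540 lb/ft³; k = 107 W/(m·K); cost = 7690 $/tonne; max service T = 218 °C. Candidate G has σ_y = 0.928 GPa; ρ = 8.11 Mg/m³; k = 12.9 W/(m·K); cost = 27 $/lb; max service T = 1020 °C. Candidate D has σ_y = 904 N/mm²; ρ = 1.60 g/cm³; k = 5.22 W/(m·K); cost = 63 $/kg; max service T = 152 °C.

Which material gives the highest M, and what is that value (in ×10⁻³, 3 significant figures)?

Screen on constraints: k ≥ 67.3 W/(m·K); cost ≤ 61 $/kg; max service T ≥ 185 °C. Survivors: candidate P, candidate L, candidate H.
After converting to SI:
  candidate P: σ_y = 579.0 MPa, ρ = 19220 kg/m³
  candidate L: σ_y = 495.0 MPa, ρ = 10280 kg/m³
  candidate H: σ_y = 299.0 MPa, ρ = 8650 kg/m³
  candidate L: M = 6.09×10⁻³
  candidate H: M = 5.17×10⁻³
  candidate P: M = 3.61×10⁻³
Candidate L ranks first.

candidate L, M = 6.09×10⁻³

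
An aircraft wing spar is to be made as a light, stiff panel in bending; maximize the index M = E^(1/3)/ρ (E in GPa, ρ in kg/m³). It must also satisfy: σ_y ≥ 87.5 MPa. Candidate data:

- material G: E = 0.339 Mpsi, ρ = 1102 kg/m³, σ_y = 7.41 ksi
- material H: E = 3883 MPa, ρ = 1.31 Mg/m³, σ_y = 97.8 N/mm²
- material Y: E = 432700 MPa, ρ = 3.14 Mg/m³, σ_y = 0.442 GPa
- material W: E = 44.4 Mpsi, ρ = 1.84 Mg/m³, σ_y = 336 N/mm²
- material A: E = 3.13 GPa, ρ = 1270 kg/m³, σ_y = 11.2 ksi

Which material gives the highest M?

Screen on constraints: σ_y ≥ 87.5 MPa. Survivors: material H, material Y, material W.
Normalizing units and computing the index:
  material H: E = 3.883 GPa, ρ = 1310 kg/m³
  material Y: E = 432.7 GPa, ρ = 3140 kg/m³
  material W: E = 306.1 GPa, ρ = 1840 kg/m³
  material W: M = 3.66×10⁻³
  material Y: M = 2.41×10⁻³
  material H: M = 1.20×10⁻³
Material W ranks first.

material W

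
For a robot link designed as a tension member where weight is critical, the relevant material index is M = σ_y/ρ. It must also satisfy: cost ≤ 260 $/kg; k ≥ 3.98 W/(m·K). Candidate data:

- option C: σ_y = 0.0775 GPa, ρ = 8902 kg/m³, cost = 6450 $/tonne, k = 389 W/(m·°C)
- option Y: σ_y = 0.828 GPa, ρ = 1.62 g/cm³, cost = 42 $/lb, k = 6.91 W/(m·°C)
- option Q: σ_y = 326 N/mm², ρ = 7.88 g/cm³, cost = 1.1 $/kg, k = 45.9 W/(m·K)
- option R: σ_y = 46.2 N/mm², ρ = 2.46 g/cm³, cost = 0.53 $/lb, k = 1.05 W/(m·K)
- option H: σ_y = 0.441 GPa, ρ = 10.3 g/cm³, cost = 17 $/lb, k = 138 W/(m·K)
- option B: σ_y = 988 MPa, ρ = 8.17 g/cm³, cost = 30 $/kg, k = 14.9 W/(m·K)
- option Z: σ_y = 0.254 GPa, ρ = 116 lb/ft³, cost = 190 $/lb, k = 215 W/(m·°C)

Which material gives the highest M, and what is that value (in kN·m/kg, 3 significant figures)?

Screen on constraints: cost ≤ 260 $/kg; k ≥ 3.98 W/(m·K). Survivors: option C, option Y, option Q, option H, option B.
Convert each candidate to consistent units, then evaluate M:
  option C: σ_y = 77.50 MPa, ρ = 8902 kg/m³
  option Y: σ_y = 828.0 MPa, ρ = 1620 kg/m³
  option Q: σ_y = 326.0 MPa, ρ = 7880 kg/m³
  option H: σ_y = 441.0 MPa, ρ = 10300 kg/m³
  option B: σ_y = 988.0 MPa, ρ = 8170 kg/m³
  option Y: M = 511 kN·m/kg
  option B: M = 121 kN·m/kg
  option H: M = 42.8 kN·m/kg
  option Q: M = 41.4 kN·m/kg
  option C: M = 8.71 kN·m/kg
The maximum is for option Y.

option Y, M = 511 kN·m/kg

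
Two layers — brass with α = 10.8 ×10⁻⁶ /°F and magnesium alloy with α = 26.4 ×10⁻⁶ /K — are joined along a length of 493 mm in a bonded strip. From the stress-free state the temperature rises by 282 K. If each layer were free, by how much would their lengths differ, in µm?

brass: α = 10.8×10⁻⁶/°F × 9/5 = 19.4×10⁻⁶/K.
Δα = |19.4 − 26.4|×10⁻⁶/K = 6.96×10⁻⁶/K.
ΔL_mismatch = Δα·L·ΔT = 6.96×10⁻⁶ × 493.0 mm × 282.0 K = 968 µm.

968 µm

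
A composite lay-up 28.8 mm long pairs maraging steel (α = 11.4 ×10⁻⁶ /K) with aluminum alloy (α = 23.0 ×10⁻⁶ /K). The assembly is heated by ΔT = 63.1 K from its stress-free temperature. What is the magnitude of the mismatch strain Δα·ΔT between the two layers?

Δα = |11.4 − 23.0|×10⁻⁶/K = 11.6×10⁻⁶/K.
Mismatch strain = Δα·ΔT = 11.6×10⁻⁶ × 63.1 = 7.32×10⁻⁴.

7.32×10⁻⁴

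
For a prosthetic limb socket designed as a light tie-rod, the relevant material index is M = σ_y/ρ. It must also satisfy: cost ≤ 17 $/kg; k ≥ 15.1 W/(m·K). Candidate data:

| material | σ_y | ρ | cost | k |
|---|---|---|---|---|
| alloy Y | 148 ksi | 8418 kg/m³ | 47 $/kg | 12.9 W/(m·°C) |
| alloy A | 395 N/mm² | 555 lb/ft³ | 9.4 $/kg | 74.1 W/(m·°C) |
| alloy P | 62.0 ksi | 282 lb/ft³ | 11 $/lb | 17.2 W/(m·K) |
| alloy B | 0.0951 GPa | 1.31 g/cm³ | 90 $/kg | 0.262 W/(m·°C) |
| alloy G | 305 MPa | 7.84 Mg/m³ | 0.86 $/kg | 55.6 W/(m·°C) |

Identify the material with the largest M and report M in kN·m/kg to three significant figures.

alloy A, M = 44.4 kN·m/kg

Screen on constraints: cost ≤ 17 $/kg; k ≥ 15.1 W/(m·K). Survivors: alloy A, alloy G.
After converting to SI:
  alloy A: σ_y = 395.0 MPa, ρ = 8890 kg/m³
  alloy G: σ_y = 305.0 MPa, ρ = 7840 kg/m³
  alloy A: M = 44.4 kN·m/kg
  alloy G: M = 38.9 kN·m/kg
Alloy A has the largest M.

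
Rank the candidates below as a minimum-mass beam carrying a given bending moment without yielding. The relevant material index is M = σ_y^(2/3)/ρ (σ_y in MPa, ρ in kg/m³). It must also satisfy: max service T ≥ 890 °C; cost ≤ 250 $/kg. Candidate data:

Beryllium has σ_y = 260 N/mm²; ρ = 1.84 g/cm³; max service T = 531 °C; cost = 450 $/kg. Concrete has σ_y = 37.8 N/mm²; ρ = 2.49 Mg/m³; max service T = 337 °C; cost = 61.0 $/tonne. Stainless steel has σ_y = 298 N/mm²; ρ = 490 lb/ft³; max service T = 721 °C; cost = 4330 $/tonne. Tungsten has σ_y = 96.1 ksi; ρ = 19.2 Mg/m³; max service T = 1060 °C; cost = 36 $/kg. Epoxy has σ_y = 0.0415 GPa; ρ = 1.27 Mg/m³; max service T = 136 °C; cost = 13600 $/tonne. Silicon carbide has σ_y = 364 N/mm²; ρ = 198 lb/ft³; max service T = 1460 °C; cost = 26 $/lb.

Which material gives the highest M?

Screen on constraints: max service T ≥ 890 °C; cost ≤ 250 $/kg. Survivors: tungsten, silicon carbide.
Putting every candidate on a common basis:
  tungsten: σ_y = 662.6 MPa, ρ = 19200 kg/m³
  silicon carbide: σ_y = 364.0 MPa, ρ = 3172 kg/m³
  silicon carbide: M = 16.1×10⁻³
  tungsten: M = 3.96×10⁻³
Silicon carbide ranks first.

silicon carbide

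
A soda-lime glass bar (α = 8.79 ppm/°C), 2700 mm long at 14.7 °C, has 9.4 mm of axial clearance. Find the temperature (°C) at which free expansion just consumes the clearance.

α·L₀·ΔT = 9.4 mm ⇒ ΔT = 9.4 / (8.79×10⁻⁶ × 2700.0) = 396.1 K.
T = 14.7 + 396.1 = 410.8 °C.

411 °C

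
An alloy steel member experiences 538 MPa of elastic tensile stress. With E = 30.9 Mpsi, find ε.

2.53×10⁻³

E = 30.9 Mpsi = 213.0 GPa = 213000 MPa.
ε = σ/E = 538 / 213000 = 2.53×10⁻³.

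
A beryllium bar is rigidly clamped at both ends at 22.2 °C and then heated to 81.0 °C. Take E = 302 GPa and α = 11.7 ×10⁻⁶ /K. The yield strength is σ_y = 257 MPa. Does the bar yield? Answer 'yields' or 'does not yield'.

does not yield

ΔT = 58.80 K. Constrained thermal stress σ = E·α·ΔT = 302.0×10³ MPa × 11.7×10⁻⁶ × 58.80 = 208 MPa (compressive).
Compare to σ_y = 257 MPa: σ < σ_y, so it does not yield.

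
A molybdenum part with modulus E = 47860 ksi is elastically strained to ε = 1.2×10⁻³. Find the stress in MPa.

E = 47860 ksi = 330.0 GPa.
σ = E·ε = 330000 MPa × 1.2×10⁻³ = 396 MPa.

396 MPa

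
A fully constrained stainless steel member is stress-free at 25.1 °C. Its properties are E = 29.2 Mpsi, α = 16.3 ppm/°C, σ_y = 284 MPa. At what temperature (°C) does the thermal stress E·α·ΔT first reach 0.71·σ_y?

86.5 °C

E = 29.2 Mpsi = 201.3 GPa.
E·α·ΔT = 201.6 MPa ⇒ ΔT = 201.6 / (201.3×10³ × 16.3×10⁻⁶) = 61.45 K.
T = 25.1 + 61.45 = 86.55 °C.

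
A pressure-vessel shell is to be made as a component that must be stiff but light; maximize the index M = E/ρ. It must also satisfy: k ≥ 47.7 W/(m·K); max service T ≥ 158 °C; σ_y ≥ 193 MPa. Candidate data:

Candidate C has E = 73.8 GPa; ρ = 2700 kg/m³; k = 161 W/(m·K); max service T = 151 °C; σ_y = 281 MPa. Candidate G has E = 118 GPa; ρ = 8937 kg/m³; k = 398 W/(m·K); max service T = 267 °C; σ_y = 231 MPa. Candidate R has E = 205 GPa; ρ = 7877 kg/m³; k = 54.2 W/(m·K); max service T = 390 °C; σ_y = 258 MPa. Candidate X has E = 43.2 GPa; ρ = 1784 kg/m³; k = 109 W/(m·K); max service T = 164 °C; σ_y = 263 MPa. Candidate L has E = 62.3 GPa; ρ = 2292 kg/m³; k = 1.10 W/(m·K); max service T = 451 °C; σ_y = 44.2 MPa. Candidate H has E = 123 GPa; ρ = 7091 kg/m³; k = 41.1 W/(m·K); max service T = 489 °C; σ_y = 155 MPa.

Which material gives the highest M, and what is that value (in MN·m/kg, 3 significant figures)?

Screen on constraints: k ≥ 47.7 W/(m·K); max service T ≥ 158 °C; σ_y ≥ 193 MPa. Survivors: candidate G, candidate R, candidate X.
Computing M directly (units already consistent):
  candidate R: M = 26.0 MN·m/kg
  candidate X: M = 24.2 MN·m/kg
  candidate G: M = 13.2 MN·m/kg
Highest index: candidate R.

candidate R, M = 26.0 MN·m/kg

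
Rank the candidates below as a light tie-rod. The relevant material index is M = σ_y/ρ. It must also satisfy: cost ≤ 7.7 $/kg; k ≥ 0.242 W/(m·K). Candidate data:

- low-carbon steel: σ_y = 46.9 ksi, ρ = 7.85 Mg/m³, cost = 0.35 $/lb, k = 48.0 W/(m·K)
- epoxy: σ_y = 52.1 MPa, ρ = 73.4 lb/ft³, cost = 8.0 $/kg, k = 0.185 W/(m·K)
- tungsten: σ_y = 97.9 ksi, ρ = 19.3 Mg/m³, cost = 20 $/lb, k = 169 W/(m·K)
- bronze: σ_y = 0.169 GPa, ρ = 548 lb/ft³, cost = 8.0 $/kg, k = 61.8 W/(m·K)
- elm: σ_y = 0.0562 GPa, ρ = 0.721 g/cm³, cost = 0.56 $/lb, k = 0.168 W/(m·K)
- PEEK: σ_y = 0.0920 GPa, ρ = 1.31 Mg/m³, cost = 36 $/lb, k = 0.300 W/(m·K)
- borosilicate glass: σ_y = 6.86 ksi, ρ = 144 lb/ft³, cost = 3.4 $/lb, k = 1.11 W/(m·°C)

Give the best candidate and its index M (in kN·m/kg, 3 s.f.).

low-carbon steel, M = 41.2 kN·m/kg

Screen on constraints: cost ≤ 7.7 $/kg; k ≥ 0.242 W/(m·K). Survivors: low-carbon steel, borosilicate glass.
Convert each candidate to consistent units, then evaluate M:
  low-carbon steel: σ_y = 323.4 MPa, ρ = 7850 kg/m³
  borosilicate glass: σ_y = 47.30 MPa, ρ = 2307 kg/m³
  low-carbon steel: M = 41.2 kN·m/kg
  borosilicate glass: M = 20.5 kN·m/kg
The maximum is for low-carbon steel.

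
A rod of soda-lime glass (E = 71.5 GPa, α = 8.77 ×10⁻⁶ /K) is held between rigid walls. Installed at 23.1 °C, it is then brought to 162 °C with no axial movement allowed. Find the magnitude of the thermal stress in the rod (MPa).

87.1 MPa

ΔT = 138.9 K. Constrained thermal stress σ = E·α·ΔT = 71.50×10³ MPa × 8.77×10⁻⁶ × 138.9 = 87.1 MPa (compressive).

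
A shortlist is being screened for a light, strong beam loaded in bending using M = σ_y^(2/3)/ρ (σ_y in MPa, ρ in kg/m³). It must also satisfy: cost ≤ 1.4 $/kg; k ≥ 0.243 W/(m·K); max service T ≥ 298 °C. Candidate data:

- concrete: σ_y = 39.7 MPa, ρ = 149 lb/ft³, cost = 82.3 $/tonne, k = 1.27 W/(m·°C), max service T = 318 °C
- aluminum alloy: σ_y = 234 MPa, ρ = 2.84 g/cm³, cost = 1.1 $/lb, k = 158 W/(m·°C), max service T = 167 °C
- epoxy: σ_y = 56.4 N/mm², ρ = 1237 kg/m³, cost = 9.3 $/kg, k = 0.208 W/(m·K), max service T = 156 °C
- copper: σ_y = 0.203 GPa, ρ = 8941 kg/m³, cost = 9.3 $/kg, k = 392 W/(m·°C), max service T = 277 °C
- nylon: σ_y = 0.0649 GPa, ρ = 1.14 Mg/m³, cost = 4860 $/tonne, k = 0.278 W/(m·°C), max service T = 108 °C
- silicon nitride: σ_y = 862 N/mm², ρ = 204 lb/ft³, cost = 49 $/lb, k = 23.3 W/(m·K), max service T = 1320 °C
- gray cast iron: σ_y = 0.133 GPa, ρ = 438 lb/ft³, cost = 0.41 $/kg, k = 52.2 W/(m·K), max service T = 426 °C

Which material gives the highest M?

Screen on constraints: cost ≤ 1.4 $/kg; k ≥ 0.243 W/(m·K); max service T ≥ 298 °C. Survivors: concrete, gray cast iron.
Putting every candidate on a common basis:
  concrete: σ_y = 39.70 MPa, ρ = 2387 kg/m³
  gray cast iron: σ_y = 133.0 MPa, ρ = 7016 kg/m³
  concrete: M = 4.88×10⁻³
  gray cast iron: M = 3.71×10⁻³
Concrete ranks first.

concrete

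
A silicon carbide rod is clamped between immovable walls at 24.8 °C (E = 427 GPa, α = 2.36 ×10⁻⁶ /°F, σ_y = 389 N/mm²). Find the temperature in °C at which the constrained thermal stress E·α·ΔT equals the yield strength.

α = 2.36×10⁻⁶/°F × 9/5 = 4.25×10⁻⁶/K.
σ_y = 389 N/mm² = 389.0 MPa.
E·α·ΔT = 389.0 MPa ⇒ ΔT = 389.0 / (427.0×10³ × 4.25×10⁻⁶) = 214.5 K.
T = 24.8 + 214.5 = 239.3 °C.

239 °C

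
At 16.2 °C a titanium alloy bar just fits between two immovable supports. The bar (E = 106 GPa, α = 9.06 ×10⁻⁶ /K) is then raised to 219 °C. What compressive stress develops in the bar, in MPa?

ΔT = 202.8 K. Constrained thermal stress σ = E·α·ΔT = 106.0×10³ MPa × 9.06×10⁻⁶ × 202.8 = 195 MPa (compressive).

195 MPa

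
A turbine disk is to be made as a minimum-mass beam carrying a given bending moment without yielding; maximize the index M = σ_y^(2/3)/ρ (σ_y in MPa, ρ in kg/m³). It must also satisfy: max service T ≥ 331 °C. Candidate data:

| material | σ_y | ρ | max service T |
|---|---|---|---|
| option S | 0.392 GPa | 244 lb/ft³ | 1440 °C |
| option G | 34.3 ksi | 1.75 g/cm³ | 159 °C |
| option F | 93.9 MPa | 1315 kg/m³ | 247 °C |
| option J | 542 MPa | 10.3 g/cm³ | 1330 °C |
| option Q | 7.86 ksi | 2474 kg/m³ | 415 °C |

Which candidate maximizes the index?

option S

Screen on constraints: max service T ≥ 331 °C. Survivors: option S, option J, option Q.
Normalizing units and computing the index:
  option S: σ_y = 392.0 MPa, ρ = 3909 kg/m³
  option J: σ_y = 542.0 MPa, ρ = 10300 kg/m³
  option Q: σ_y = 54.19 MPa, ρ = 2474 kg/m³
  option S: M = 13.7×10⁻³
  option J: M = 6.45×10⁻³
  option Q: M = 5.79×10⁻³
The maximum is for option S.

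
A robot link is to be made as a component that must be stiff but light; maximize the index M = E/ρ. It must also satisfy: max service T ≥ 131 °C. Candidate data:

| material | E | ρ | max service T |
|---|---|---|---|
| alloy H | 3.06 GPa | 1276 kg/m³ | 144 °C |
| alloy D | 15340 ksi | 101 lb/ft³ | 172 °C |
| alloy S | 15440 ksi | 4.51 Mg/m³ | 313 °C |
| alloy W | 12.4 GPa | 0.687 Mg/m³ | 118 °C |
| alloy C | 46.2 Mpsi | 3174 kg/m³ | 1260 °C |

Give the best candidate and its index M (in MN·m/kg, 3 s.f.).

Screen on constraints: max service T ≥ 131 °C. Survivors: alloy H, alloy D, alloy S, alloy C.
Convert each candidate to consistent units, then evaluate M:
  alloy H: E = 3.060 GPa, ρ = 1276 kg/m³
  alloy D: E = 105.8 GPa, ρ = 1618 kg/m³
  alloy S: E = 106.5 GPa, ρ = 4510 kg/m³
  alloy C: E = 318.5 GPa, ρ = 3174 kg/m³
  alloy C: M = 100 MN·m/kg
  alloy D: M = 65.4 MN·m/kg
  alloy S: M = 23.6 MN·m/kg
  alloy H: M = 2.40 MN·m/kg
The maximum is for alloy C.

alloy C, M = 100 MN·m/kg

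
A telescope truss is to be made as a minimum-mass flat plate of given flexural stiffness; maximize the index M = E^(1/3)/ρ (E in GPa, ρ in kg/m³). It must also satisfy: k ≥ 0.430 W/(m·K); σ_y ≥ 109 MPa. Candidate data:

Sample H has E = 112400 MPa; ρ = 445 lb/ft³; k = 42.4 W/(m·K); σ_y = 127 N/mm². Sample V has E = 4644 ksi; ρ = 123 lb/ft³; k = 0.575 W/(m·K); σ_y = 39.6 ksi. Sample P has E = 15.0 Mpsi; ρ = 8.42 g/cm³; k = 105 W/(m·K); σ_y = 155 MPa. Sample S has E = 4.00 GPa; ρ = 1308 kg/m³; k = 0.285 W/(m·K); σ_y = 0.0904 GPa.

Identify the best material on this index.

sample V

Screen on constraints: k ≥ 0.430 W/(m·K); σ_y ≥ 109 MPa. Survivors: sample H, sample V, sample P.
After converting to SI:
  sample H: E = 112.4 GPa, ρ = 7128 kg/m³
  sample V: E = 32.02 GPa, ρ = 1970 kg/m³
  sample P: E = 103.4 GPa, ρ = 8420 kg/m³
  sample V: M = 1.61×10⁻³
  sample H: M = 0.677×10⁻³
  sample P: M = 0.557×10⁻³
Highest index: sample V.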